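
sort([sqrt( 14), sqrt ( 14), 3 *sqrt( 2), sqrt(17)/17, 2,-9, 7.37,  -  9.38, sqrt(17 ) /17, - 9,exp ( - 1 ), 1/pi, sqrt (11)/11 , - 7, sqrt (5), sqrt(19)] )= [ - 9.38,-9, - 9, - 7, sqrt(17) /17,sqrt (17)/17, sqrt(11)/11, 1/pi, exp( - 1 ),  2, sqrt( 5 ),  sqrt(14), sqrt( 14), 3*sqrt(2),  sqrt ( 19), 7.37]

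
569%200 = 169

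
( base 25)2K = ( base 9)77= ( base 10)70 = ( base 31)28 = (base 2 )1000110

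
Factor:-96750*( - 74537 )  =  7211454750 = 2^1*3^2*5^3*19^1*43^1*3923^1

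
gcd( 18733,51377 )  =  1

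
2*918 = 1836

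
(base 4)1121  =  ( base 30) 2T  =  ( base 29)32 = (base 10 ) 89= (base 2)1011001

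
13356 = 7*1908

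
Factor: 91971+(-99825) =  - 7854 = -2^1*3^1*7^1* 11^1*17^1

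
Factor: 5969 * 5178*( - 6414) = -198240589548  =  - 2^2*3^2*47^1*127^1 * 863^1*1069^1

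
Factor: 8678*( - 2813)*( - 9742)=2^2*29^1*97^1 * 4339^1*4871^1 = 237814046788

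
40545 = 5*8109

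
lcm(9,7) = 63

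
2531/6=421 +5/6 = 421.83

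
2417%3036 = 2417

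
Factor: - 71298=-2^1 *3^2*17^1*233^1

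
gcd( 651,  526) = 1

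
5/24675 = 1/4935  =  0.00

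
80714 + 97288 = 178002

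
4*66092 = 264368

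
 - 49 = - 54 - - 5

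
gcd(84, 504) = 84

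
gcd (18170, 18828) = 2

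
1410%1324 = 86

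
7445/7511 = 7445/7511=0.99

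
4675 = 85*55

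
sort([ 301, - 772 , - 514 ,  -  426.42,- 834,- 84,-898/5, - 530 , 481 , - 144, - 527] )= [ - 834, - 772, - 530, - 527,  -  514, - 426.42,  -  898/5,- 144, - 84,301, 481]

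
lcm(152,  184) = 3496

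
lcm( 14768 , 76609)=1225744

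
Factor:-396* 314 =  - 124344 = - 2^3*3^2 * 11^1*157^1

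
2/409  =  2/409 = 0.00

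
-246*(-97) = 23862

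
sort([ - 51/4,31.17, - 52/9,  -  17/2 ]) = [  -  51/4, - 17/2 , -52/9,31.17]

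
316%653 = 316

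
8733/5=1746 + 3/5 = 1746.60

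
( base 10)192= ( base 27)73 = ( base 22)8g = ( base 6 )520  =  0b11000000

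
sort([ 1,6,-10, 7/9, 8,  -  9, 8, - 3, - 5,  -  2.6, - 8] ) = [ - 10,-9, - 8, - 5, - 3,-2.6, 7/9,1,6, 8  ,  8 ] 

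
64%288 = 64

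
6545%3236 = 73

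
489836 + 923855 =1413691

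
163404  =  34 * 4806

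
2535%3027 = 2535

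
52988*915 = 48484020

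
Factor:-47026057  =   - 13^1*41^1 * 83^1*1063^1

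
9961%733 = 432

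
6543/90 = 72 + 7/10 = 72.70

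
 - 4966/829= - 6 + 8/829 = -5.99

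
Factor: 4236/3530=2^1*3^1*5^( - 1) = 6/5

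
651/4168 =651/4168 =0.16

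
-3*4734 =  - 14202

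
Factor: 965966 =2^1*311^1 * 1553^1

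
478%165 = 148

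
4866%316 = 126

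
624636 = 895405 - 270769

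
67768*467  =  31647656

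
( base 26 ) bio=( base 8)17370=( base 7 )32054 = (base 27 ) anh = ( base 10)7928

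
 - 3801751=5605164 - 9406915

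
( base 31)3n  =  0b1110100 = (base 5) 431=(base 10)116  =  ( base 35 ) 3b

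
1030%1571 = 1030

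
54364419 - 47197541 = 7166878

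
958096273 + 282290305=1240386578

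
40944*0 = 0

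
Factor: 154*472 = 72688  =  2^4*7^1*11^1*59^1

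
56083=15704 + 40379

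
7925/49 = 7925/49 = 161.73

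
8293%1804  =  1077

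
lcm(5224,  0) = 0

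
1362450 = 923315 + 439135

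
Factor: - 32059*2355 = - 3^1*5^1*157^1*32059^1 = - 75498945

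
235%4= 3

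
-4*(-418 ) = 1672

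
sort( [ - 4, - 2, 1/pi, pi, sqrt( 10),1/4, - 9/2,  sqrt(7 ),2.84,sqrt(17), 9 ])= [ - 9/2, - 4,-2 , 1/4  ,  1/pi,  sqrt(7 ) , 2.84, pi,sqrt ( 10), sqrt( 17 ),9 ]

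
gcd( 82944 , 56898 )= 18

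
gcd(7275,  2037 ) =291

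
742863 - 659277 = 83586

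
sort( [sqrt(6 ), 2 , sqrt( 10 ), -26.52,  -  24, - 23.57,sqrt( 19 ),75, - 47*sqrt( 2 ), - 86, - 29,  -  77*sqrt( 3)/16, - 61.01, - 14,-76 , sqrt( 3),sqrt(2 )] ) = [ -86, - 76, - 47* sqrt( 2), - 61.01 , - 29, - 26.52, - 24, - 23.57, - 14 , - 77*sqrt ( 3 ) /16, sqrt(2 ),sqrt(3),2,sqrt( 6),  sqrt( 10),sqrt( 19),75 ]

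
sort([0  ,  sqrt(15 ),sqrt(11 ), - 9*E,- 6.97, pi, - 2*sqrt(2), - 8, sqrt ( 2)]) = [ - 9*E,  -  8, - 6.97, - 2*sqrt( 2), 0, sqrt(2),pi,  sqrt(11 ),sqrt( 15) ] 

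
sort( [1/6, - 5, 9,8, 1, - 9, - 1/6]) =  [ - 9, - 5, - 1/6,1/6, 1, 8,9 ]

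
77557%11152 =10645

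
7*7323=51261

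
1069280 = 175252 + 894028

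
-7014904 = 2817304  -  9832208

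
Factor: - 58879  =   - 97^1*607^1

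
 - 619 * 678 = - 419682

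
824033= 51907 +772126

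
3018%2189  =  829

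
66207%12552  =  3447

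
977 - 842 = 135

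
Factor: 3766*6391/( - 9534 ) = - 3^( - 1 )*7^1*11^1*83^1*227^( - 1)*269^1 = - 1719179/681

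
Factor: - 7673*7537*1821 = - 105310981221 = - 3^1*607^1*7537^1*7673^1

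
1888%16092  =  1888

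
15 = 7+8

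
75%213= 75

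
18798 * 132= 2481336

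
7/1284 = 7/1284=0.01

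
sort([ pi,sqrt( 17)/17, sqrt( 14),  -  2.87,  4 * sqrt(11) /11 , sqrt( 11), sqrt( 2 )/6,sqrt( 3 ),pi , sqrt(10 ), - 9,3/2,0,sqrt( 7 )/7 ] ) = [  -  9,  -  2.87,0, sqrt(2)/6,sqrt (17)/17,sqrt( 7 ) /7,4 * sqrt(11 )/11  ,  3/2,sqrt( 3 ),pi, pi,sqrt( 10), sqrt( 11 ), sqrt( 14 ) ]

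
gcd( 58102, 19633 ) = 1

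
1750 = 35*50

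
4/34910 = 2/17455= 0.00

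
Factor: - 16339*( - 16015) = 261669085 = 5^1*3203^1*16339^1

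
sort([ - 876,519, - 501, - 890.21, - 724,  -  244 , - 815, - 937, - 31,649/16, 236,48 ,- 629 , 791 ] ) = [-937, - 890.21,-876, - 815,  -  724, - 629, - 501, - 244,-31,649/16, 48,236,519, 791 ]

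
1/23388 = 1/23388 = 0.00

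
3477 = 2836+641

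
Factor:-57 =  - 3^1*19^1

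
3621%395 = 66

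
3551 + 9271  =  12822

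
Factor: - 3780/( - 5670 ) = 2/3 = 2^1 * 3^( - 1) 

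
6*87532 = 525192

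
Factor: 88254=2^1*3^2*4903^1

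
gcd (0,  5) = 5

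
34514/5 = 34514/5 = 6902.80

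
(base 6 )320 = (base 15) 80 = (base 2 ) 1111000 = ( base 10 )120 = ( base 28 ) 48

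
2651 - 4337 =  - 1686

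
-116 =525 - 641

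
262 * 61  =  15982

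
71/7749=71/7749 = 0.01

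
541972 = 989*548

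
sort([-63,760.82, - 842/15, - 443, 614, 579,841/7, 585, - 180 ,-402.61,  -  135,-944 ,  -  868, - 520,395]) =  [ - 944, - 868,  -  520, - 443, - 402.61,-180, - 135,  -  63, - 842/15 , 841/7, 395, 579, 585, 614, 760.82]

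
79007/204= 79007/204 = 387.29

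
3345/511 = 6 + 279/511 = 6.55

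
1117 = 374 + 743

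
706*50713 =35803378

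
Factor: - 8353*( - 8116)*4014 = 272120893272 = 2^3 *3^2*223^1*2029^1* 8353^1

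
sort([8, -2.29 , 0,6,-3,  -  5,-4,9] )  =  [- 5, - 4, - 3,- 2.29,0, 6  ,  8, 9 ] 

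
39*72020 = 2808780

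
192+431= 623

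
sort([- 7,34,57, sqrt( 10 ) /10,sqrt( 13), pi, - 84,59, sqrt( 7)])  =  [ - 84, - 7,  sqrt(10 ) /10,sqrt( 7),pi, sqrt( 13 ),34, 57,59]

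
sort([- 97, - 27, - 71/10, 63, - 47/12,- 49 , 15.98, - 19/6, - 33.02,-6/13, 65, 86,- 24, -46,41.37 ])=[ - 97, - 49, - 46, - 33.02, - 27 ,-24, - 71/10, - 47/12, - 19/6, -6/13, 15.98,41.37,63,65,86 ]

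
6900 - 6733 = 167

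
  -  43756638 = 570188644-613945282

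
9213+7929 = 17142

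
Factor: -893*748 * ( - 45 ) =30058380 = 2^2*3^2*5^1*11^1*17^1*19^1*47^1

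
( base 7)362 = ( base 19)A1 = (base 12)13B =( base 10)191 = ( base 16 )BF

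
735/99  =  245/33= 7.42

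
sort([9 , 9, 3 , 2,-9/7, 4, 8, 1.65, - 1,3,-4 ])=[ - 4, - 9/7, - 1, 1.65, 2, 3, 3, 4,8,9, 9] 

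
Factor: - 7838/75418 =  - 7^(- 1 )*3919^1*5387^( - 1) =- 3919/37709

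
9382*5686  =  53346052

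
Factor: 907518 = 2^1*3^1*151253^1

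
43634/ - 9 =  - 43634/9 = - 4848.22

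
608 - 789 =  - 181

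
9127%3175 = 2777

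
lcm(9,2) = 18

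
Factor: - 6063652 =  - 2^2*7^2 * 30937^1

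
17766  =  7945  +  9821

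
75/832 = 75/832 = 0.09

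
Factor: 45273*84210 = 3812439330 = 2^1*3^2*5^1 *7^1*401^1 * 15091^1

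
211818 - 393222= -181404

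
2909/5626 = 2909/5626 = 0.52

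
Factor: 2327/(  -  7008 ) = -2^( - 5 ) * 3^( - 1)*13^1 * 73^( - 1)*179^1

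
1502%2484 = 1502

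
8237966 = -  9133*( - 902)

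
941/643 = 941/643 = 1.46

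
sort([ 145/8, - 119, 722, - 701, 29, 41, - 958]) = [ - 958, -701, - 119 , 145/8, 29,  41, 722]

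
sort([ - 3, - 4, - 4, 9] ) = [-4, - 4,-3,9 ] 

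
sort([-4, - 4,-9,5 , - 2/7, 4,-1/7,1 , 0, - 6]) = [ - 9,-6, - 4, -4, - 2/7, - 1/7,0,1, 4, 5] 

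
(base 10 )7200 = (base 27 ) 9ni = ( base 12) 4200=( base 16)1C20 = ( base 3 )100212200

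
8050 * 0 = 0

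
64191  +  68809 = 133000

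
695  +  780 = 1475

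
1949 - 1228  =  721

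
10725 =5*2145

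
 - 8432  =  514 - 8946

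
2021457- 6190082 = -4168625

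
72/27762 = 12/4627 =0.00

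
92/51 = 92/51 = 1.80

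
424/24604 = 106/6151 =0.02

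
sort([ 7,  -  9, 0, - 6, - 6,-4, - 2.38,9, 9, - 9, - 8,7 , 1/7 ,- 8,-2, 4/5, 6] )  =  [ - 9,  -  9, - 8, - 8 , - 6, - 6, - 4,  -  2.38, - 2, 0, 1/7,4/5, 6,  7,7, 9,9]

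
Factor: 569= 569^1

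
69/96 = 23/32 = 0.72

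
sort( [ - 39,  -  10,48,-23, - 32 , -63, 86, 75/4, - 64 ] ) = [ - 64 , -63, - 39,- 32, - 23,  -  10,75/4, 48, 86 ] 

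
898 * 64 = 57472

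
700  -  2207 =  - 1507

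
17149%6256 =4637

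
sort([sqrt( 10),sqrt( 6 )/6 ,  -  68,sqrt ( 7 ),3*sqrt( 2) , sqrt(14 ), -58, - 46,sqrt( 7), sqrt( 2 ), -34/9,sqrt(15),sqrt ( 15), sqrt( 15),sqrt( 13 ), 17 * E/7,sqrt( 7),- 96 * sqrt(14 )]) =[ - 96*sqrt( 14), - 68,-58, - 46 , - 34/9,sqrt( 6) /6,sqrt(2),sqrt( 7 ) , sqrt( 7), sqrt( 7 ),sqrt( 10 ),sqrt( 13 ),sqrt( 14), sqrt( 15 ),  sqrt( 15),sqrt(15), 3*sqrt ( 2 ),17*E/7 ] 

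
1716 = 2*858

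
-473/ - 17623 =473/17623 = 0.03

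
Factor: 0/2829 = 0^1 = 0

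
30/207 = 10/69 = 0.14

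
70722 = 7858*9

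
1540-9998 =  - 8458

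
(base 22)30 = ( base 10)66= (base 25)2G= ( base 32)22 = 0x42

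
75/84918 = 25/28306 =0.00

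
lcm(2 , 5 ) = 10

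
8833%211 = 182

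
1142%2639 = 1142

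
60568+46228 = 106796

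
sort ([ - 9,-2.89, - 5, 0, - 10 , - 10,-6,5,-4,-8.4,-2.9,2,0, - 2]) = [ -10,-10, - 9,- 8.4,-6 ,-5, - 4, - 2.9, - 2.89,-2, 0,0,2, 5]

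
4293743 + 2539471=6833214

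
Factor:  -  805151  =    -  103^1*7817^1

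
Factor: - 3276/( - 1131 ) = 2^2*3^1*7^1*29^( - 1 ) = 84/29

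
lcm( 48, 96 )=96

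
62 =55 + 7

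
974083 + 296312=1270395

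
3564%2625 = 939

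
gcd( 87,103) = 1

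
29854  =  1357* 22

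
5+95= 100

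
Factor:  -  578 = - 2^1*17^2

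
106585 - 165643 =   -  59058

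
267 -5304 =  - 5037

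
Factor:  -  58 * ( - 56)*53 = 2^4*7^1*29^1*53^1= 172144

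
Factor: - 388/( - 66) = 194/33 = 2^1*3^( - 1)*11^( - 1) * 97^1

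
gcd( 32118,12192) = 6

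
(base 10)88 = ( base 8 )130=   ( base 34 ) 2K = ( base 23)3j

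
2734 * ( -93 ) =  - 254262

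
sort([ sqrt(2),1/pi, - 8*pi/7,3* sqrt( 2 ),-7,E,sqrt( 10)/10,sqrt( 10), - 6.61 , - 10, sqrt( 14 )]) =[ - 10, - 7, - 6.61, - 8*pi/7,sqrt( 10 ) /10,  1/pi,sqrt( 2 ),E, sqrt( 10),sqrt( 14 ),3*sqrt( 2 ) ] 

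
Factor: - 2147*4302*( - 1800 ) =2^4*3^4 * 5^2 * 19^1*113^1 * 239^1  =  16625509200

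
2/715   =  2/715 = 0.00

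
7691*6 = 46146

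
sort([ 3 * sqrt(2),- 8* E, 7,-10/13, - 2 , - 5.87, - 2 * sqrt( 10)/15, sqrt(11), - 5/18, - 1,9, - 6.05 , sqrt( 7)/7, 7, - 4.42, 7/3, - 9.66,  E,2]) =[ - 8*E, - 9.66, - 6.05, - 5.87, - 4.42, - 2, - 1, - 10/13, - 2*sqrt( 10 ) /15,  -  5/18,sqrt(7 ) /7,2,7/3, E , sqrt( 11),3 * sqrt( 2) , 7, 7  ,  9]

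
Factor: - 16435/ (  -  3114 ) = 2^( - 1)*3^ ( - 2)*5^1*19^1 = 95/18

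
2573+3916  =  6489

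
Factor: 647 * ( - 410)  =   - 265270=- 2^1*5^1*41^1*647^1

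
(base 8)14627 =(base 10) 6551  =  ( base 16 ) 1997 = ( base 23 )C8J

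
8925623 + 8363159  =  17288782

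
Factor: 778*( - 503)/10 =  - 5^ (-1)*389^1*503^1 = - 195667/5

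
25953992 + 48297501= 74251493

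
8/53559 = 8/53559=0.00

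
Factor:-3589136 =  -2^4*101^1*2221^1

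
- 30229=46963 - 77192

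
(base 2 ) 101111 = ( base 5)142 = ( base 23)21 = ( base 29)1i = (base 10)47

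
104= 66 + 38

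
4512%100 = 12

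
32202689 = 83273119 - 51070430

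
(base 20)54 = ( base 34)32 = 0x68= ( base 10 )104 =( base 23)4C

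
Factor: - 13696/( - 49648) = 8/29 = 2^3*29^( - 1)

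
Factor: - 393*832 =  - 326976 = - 2^6*3^1*13^1*131^1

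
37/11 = 3 + 4/11 = 3.36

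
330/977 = 330/977=0.34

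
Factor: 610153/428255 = 5^( - 1) * 97^( - 1)*691^1 =691/485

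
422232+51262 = 473494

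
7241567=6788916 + 452651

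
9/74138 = 9/74138= 0.00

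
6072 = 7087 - 1015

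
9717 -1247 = 8470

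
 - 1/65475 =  - 1+ 65474/65475 = -  0.00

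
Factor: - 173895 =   -  3^1  *  5^1*11593^1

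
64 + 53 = 117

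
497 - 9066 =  - 8569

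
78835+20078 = 98913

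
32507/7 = 4643 + 6/7= 4643.86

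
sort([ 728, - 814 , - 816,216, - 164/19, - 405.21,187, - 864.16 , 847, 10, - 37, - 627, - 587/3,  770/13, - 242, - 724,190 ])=[ - 864.16, - 816, - 814, - 724, - 627, - 405.21, - 242, - 587/3,-37, - 164/19, 10,  770/13, 187,  190,216,728,847 ]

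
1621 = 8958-7337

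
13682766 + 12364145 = 26046911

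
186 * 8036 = 1494696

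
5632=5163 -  - 469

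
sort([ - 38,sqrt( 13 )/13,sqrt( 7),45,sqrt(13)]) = [ - 38, sqrt(13) /13,sqrt(7),  sqrt( 13),  45 ]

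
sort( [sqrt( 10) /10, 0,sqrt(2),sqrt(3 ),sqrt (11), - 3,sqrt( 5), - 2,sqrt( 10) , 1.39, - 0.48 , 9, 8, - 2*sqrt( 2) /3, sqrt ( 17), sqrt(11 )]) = [-3,  -  2, - 2*sqrt( 2)/3, - 0.48,0,sqrt ( 10)/10,1.39, sqrt( 2 ) , sqrt(3), sqrt (5),sqrt(10 ), sqrt( 11 ) , sqrt (11 ),sqrt(17),8, 9] 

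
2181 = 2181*1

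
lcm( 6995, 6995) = 6995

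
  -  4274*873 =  - 3731202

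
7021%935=476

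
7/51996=1/7428  =  0.00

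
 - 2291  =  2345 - 4636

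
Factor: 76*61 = 4636 = 2^2*19^1*61^1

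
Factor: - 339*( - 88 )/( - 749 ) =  - 2^3*3^1*7^( - 1) * 11^1 *107^( - 1 )*113^1 = - 29832/749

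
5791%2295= 1201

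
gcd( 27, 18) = 9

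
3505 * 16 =56080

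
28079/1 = 28079 = 28079.00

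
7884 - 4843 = 3041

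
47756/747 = 63 + 695/747 = 63.93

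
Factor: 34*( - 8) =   -  2^4*17^1= - 272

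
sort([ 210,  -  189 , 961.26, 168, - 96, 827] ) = [ - 189, - 96,168,210,827,961.26 ]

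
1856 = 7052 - 5196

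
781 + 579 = 1360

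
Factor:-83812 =-2^2 *23^1*911^1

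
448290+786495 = 1234785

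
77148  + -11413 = 65735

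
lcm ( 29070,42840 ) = 813960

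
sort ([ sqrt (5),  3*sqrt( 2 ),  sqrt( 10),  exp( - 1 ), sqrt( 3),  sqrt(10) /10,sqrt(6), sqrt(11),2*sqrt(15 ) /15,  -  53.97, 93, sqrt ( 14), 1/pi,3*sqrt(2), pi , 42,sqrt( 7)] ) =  [ - 53.97, sqrt(10)/10, 1/pi, exp( - 1),2*sqrt(15) /15, sqrt(3), sqrt(5), sqrt(6), sqrt(7),pi, sqrt( 10 ),  sqrt( 11),sqrt(14),3*sqrt(2 ), 3*sqrt ( 2),42, 93]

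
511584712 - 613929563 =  - 102344851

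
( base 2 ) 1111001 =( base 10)121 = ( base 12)a1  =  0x79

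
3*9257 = 27771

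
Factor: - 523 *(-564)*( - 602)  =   - 2^3*3^1* 7^1*43^1 *47^1*523^1 = - 177573144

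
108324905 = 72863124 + 35461781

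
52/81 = 52/81 = 0.64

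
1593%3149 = 1593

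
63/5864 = 63/5864 = 0.01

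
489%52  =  21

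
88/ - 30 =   -  3  +  1/15 = -  2.93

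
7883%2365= 788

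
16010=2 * 8005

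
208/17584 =13/1099 = 0.01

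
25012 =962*26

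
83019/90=27673/30 = 922.43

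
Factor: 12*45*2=1080= 2^3 *3^3*5^1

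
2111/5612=2111/5612= 0.38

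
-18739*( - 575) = 10774925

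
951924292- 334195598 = 617728694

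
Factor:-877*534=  - 2^1*3^1*  89^1*877^1 = - 468318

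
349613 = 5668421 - 5318808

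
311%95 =26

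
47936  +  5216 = 53152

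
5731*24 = 137544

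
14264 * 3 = 42792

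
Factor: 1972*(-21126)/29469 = - 13886824/9823= - 2^3 * 7^1 * 11^ ( -1)*17^1*19^(-1)*29^1*47^( - 1)*503^1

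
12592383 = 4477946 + 8114437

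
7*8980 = 62860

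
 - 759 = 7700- 8459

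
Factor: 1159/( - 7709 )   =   - 13^(-1)*19^1* 61^1*593^( - 1) 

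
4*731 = 2924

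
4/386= 2/193 = 0.01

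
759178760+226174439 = 985353199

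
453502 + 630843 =1084345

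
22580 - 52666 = -30086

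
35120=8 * 4390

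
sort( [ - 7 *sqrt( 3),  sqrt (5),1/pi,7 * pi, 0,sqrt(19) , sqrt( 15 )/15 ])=[  -  7  *sqrt(3),0,sqrt( 15 )/15 , 1/pi,sqrt(5) , sqrt (19 ), 7*pi]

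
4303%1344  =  271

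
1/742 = 1/742 = 0.00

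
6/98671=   6/98671  =  0.00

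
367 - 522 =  - 155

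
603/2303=603/2303 =0.26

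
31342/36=870 + 11/18= 870.61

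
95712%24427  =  22431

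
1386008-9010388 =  - 7624380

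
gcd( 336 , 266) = 14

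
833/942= 833/942  =  0.88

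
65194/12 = 32597/6 = 5432.83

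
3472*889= 3086608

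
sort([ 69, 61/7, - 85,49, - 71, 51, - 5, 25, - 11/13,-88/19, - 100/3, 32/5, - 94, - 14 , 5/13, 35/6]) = [ - 94 ,- 85 ,-71,  -  100/3, - 14, - 5, - 88/19, - 11/13,5/13,35/6,  32/5,61/7 , 25,49,51, 69 ]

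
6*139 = 834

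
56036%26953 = 2130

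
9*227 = 2043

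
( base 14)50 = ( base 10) 70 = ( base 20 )3A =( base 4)1012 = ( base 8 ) 106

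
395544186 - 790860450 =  - 395316264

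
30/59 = 30/59 = 0.51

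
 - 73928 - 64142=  - 138070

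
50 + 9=59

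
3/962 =3/962 = 0.00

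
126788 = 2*63394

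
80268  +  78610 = 158878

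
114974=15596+99378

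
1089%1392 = 1089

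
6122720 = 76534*80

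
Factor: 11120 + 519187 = 530307 = 3^4*6547^1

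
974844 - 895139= 79705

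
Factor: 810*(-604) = - 2^3*3^4 * 5^1*151^1  =  -489240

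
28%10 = 8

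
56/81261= 56/81261 = 0.00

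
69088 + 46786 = 115874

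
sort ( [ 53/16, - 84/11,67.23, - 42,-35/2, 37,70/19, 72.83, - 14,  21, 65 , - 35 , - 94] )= [ - 94,-42, - 35, - 35/2, - 14,-84/11 , 53/16, 70/19, 21,37,  65, 67.23, 72.83 ]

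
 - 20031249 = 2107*( -9507) 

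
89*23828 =2120692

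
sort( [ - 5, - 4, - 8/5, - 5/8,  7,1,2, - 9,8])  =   [  -  9, - 5, - 4, - 8/5, - 5/8, 1 , 2, 7,8] 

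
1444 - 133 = 1311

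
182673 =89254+93419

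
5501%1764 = 209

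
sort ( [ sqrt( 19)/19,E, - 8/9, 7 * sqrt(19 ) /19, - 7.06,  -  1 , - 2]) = [ - 7.06, - 2,-1, - 8/9, sqrt(19 ) /19,7*sqrt(19)/19, E]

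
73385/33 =2223 +26/33 = 2223.79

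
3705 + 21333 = 25038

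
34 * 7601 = 258434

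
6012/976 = 1503/244 = 6.16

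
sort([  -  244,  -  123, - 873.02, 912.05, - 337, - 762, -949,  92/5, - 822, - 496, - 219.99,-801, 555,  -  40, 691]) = [ - 949, - 873.02, - 822 , -801, - 762, - 496 , - 337,-244, - 219.99, - 123 , - 40,92/5 , 555,691, 912.05 ]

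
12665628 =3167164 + 9498464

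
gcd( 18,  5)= 1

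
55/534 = 55/534 = 0.10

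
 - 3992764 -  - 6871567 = 2878803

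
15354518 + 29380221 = 44734739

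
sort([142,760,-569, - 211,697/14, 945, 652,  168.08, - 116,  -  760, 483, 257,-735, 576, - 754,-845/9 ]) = [ - 760,  -  754,-735, - 569,-211,-116, - 845/9, 697/14, 142, 168.08,257,483,  576, 652, 760,945 ]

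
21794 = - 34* (-641 )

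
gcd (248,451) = 1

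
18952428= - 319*( - 59412 ) 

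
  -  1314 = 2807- 4121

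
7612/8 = 1903/2 = 951.50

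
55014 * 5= 275070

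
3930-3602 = 328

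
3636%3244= 392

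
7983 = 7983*1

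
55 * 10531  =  579205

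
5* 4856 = 24280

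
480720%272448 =208272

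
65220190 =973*67030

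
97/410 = 97/410= 0.24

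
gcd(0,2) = 2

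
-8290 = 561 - 8851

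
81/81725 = 81/81725 = 0.00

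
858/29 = 29 + 17/29= 29.59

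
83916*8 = 671328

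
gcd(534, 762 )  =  6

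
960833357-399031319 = 561802038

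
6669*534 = 3561246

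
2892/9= 321 + 1/3 =321.33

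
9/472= 9/472 = 0.02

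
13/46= 13/46 = 0.28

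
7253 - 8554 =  - 1301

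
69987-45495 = 24492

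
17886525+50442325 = 68328850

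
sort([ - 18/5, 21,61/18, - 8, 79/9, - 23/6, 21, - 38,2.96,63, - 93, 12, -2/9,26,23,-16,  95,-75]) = [ - 93, - 75, - 38,-16, - 8,-23/6, - 18/5 , - 2/9,  2.96, 61/18, 79/9,12,21,21,23, 26,63, 95]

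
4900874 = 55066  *89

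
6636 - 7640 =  - 1004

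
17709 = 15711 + 1998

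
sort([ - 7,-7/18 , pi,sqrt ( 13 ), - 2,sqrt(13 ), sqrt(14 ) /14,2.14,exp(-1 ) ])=[-7,-2, - 7/18,sqrt( 14)/14,exp(-1 ), 2.14,pi,sqrt( 13),sqrt( 13 )]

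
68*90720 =6168960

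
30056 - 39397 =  - 9341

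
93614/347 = 93614/347 = 269.78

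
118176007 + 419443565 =537619572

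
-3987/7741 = -3987/7741 = - 0.52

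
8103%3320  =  1463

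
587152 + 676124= 1263276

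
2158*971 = 2095418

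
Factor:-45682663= - 13^1*103^1*109^1*313^1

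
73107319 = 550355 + 72556964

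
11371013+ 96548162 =107919175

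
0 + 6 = 6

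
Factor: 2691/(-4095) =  - 23/35 = -  5^( - 1)* 7^ ( - 1)*23^1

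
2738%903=29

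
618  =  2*309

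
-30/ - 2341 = 30/2341 = 0.01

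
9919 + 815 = 10734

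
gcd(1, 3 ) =1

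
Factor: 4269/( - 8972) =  - 2^( - 2 )*3^1*1423^1*2243^ ( - 1 ) 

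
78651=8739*9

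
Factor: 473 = 11^1 * 43^1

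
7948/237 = 33 + 127/237 = 33.54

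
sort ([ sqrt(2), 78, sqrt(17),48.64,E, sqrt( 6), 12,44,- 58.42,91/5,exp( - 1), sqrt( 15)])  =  [ - 58.42,exp( - 1), sqrt( 2),sqrt (6),E,sqrt( 15),sqrt( 17 ),  12,91/5,44  ,  48.64 , 78]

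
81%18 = 9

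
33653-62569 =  -28916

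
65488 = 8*8186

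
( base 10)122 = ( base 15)82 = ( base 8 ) 172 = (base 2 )1111010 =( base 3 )11112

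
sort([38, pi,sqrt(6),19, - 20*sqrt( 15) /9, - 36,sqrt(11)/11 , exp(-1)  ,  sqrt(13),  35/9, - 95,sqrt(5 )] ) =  [ - 95, - 36,-20*sqrt(15 )/9,sqrt( 11 ) /11,exp( - 1 ),sqrt( 5), sqrt(6 ),pi, sqrt( 13 ), 35/9, 19,38]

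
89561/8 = 89561/8 = 11195.12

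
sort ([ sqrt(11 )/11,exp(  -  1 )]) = [sqrt(11 ) /11,exp( - 1 )]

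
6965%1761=1682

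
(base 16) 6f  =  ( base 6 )303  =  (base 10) 111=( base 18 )63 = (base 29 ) 3O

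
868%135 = 58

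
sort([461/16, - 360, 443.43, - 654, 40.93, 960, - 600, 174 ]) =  [ - 654, -600, - 360,461/16, 40.93, 174, 443.43,960]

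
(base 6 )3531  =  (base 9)1141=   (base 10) 847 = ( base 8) 1517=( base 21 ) 1J7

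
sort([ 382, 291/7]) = [291/7,  382 ] 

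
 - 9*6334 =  - 57006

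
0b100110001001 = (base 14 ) C65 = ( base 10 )2441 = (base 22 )50l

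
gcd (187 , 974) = 1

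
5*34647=173235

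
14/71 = 14/71 = 0.20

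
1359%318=87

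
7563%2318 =609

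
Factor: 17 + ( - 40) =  - 23^1 = -  23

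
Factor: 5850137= 47^1*124471^1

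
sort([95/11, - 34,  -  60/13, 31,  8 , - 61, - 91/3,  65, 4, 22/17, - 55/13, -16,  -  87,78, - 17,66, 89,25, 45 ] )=[ - 87, - 61, - 34,-91/3, - 17, - 16, - 60/13, - 55/13,  22/17, 4,8,95/11,  25 , 31, 45 , 65,66, 78, 89]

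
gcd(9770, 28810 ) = 10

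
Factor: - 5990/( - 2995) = 2^1  =  2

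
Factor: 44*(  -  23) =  - 2^2*11^1 * 23^1 = -1012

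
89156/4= 22289 = 22289.00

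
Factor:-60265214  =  -2^1 * 30132607^1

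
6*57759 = 346554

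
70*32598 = 2281860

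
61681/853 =72 + 265/853 = 72.31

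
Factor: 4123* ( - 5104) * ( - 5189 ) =2^4*7^1 * 11^1*19^1*29^1*31^1*5189^1 = 109196236688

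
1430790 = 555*2578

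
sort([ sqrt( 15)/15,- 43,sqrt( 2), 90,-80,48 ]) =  [ - 80, - 43, sqrt(15) /15, sqrt ( 2 ),48, 90] 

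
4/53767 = 4/53767  =  0.00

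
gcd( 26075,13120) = 5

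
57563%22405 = 12753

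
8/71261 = 8/71261=0.00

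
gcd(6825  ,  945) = 105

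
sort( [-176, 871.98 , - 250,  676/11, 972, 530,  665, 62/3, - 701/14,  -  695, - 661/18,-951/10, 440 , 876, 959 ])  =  [- 695,-250, - 176, - 951/10,- 701/14, - 661/18, 62/3,676/11,440,530, 665 , 871.98,876, 959, 972]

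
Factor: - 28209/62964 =-2^(  -  2)*3^(- 2) * 11^(-1) * 53^( - 1 )*9403^1 = - 9403/20988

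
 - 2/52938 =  - 1 + 26468/26469 = -  0.00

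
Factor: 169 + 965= 2^1*3^4*7^1 = 1134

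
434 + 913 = 1347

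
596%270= 56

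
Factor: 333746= 2^1 *7^1*31^1*769^1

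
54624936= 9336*5851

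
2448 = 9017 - 6569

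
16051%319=101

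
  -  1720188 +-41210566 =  - 42930754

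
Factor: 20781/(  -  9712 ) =-2^( -4) *3^2*607^ ( - 1) * 2309^1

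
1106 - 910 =196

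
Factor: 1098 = 2^1*3^2 * 61^1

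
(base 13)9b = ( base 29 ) 4c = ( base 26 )4o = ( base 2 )10000000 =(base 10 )128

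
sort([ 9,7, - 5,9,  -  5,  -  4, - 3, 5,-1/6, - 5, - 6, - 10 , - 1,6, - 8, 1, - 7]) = [ - 10, - 8, - 7, - 6,  -  5, - 5, - 5, - 4, - 3, - 1, - 1/6, 1, 5 , 6,7,9, 9]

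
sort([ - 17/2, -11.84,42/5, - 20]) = [ - 20, - 11.84, - 17/2,42/5] 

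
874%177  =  166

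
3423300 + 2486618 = 5909918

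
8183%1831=859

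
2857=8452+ -5595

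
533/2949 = 533/2949 = 0.18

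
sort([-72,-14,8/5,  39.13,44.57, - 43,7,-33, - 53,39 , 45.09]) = [- 72, - 53, - 43,-33,-14,8/5,  7,  39,39.13,44.57,45.09]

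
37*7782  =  287934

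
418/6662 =209/3331 =0.06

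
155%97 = 58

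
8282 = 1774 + 6508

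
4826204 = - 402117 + 5228321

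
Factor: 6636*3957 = 26258652 = 2^2*3^2*7^1*79^1* 1319^1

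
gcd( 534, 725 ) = 1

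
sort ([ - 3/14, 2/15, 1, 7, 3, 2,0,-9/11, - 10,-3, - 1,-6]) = [ -10, - 6 ,  -  3, - 1, - 9/11, -3/14, 0, 2/15 , 1, 2 , 3, 7]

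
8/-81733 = - 1+81725/81733 = -0.00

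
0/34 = 0=0.00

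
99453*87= 8652411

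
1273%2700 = 1273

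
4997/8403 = 4997/8403 = 0.59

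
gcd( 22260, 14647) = 1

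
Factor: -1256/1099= - 2^3 * 7^( - 1)  =  - 8/7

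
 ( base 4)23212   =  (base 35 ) L7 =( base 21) 1e7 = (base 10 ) 742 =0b1011100110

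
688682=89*7738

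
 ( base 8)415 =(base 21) CH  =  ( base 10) 269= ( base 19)e3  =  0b100001101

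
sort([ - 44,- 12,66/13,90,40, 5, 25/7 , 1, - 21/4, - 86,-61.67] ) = [ - 86, - 61.67,-44,- 12, -21/4, 1,25/7,5,66/13,  40,90]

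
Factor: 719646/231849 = 866/279 = 2^1*3^( - 2 )*31^( - 1)*433^1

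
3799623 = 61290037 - 57490414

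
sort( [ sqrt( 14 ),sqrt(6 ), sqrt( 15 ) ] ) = [ sqrt( 6 ),sqrt (14), sqrt(15 )]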